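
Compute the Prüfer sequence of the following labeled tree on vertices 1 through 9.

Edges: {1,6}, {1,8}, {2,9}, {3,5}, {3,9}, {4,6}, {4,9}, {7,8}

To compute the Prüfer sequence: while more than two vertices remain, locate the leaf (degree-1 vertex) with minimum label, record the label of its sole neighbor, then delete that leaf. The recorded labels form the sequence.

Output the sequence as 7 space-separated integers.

Step 1: leaves = {2,5,7}. Remove smallest leaf 2, emit neighbor 9.
Step 2: leaves = {5,7}. Remove smallest leaf 5, emit neighbor 3.
Step 3: leaves = {3,7}. Remove smallest leaf 3, emit neighbor 9.
Step 4: leaves = {7,9}. Remove smallest leaf 7, emit neighbor 8.
Step 5: leaves = {8,9}. Remove smallest leaf 8, emit neighbor 1.
Step 6: leaves = {1,9}. Remove smallest leaf 1, emit neighbor 6.
Step 7: leaves = {6,9}. Remove smallest leaf 6, emit neighbor 4.
Done: 2 vertices remain (4, 9). Sequence = [9 3 9 8 1 6 4]

Answer: 9 3 9 8 1 6 4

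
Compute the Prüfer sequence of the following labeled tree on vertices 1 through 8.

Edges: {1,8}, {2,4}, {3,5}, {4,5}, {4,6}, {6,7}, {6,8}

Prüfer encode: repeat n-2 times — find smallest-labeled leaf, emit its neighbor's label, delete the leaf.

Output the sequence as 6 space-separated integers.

Answer: 8 4 5 4 6 6

Derivation:
Step 1: leaves = {1,2,3,7}. Remove smallest leaf 1, emit neighbor 8.
Step 2: leaves = {2,3,7,8}. Remove smallest leaf 2, emit neighbor 4.
Step 3: leaves = {3,7,8}. Remove smallest leaf 3, emit neighbor 5.
Step 4: leaves = {5,7,8}. Remove smallest leaf 5, emit neighbor 4.
Step 5: leaves = {4,7,8}. Remove smallest leaf 4, emit neighbor 6.
Step 6: leaves = {7,8}. Remove smallest leaf 7, emit neighbor 6.
Done: 2 vertices remain (6, 8). Sequence = [8 4 5 4 6 6]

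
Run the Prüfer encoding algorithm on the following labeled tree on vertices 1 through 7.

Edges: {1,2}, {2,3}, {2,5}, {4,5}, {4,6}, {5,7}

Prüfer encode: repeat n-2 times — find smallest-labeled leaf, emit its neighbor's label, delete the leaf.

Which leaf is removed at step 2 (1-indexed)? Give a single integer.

Answer: 3

Derivation:
Step 1: current leaves = {1,3,6,7}. Remove leaf 1 (neighbor: 2).
Step 2: current leaves = {3,6,7}. Remove leaf 3 (neighbor: 2).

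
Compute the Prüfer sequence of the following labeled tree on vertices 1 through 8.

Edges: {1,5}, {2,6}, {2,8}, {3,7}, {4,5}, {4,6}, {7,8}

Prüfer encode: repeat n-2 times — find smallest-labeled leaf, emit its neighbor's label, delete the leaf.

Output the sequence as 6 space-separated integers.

Answer: 5 7 4 6 2 8

Derivation:
Step 1: leaves = {1,3}. Remove smallest leaf 1, emit neighbor 5.
Step 2: leaves = {3,5}. Remove smallest leaf 3, emit neighbor 7.
Step 3: leaves = {5,7}. Remove smallest leaf 5, emit neighbor 4.
Step 4: leaves = {4,7}. Remove smallest leaf 4, emit neighbor 6.
Step 5: leaves = {6,7}. Remove smallest leaf 6, emit neighbor 2.
Step 6: leaves = {2,7}. Remove smallest leaf 2, emit neighbor 8.
Done: 2 vertices remain (7, 8). Sequence = [5 7 4 6 2 8]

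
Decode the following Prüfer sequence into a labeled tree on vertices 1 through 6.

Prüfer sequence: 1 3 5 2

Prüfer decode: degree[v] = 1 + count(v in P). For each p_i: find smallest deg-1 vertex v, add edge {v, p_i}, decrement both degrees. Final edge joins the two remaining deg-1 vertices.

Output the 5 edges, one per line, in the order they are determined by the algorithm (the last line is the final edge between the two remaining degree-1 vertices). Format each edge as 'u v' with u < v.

Answer: 1 4
1 3
3 5
2 5
2 6

Derivation:
Initial degrees: {1:2, 2:2, 3:2, 4:1, 5:2, 6:1}
Step 1: smallest deg-1 vertex = 4, p_1 = 1. Add edge {1,4}. Now deg[4]=0, deg[1]=1.
Step 2: smallest deg-1 vertex = 1, p_2 = 3. Add edge {1,3}. Now deg[1]=0, deg[3]=1.
Step 3: smallest deg-1 vertex = 3, p_3 = 5. Add edge {3,5}. Now deg[3]=0, deg[5]=1.
Step 4: smallest deg-1 vertex = 5, p_4 = 2. Add edge {2,5}. Now deg[5]=0, deg[2]=1.
Final: two remaining deg-1 vertices are 2, 6. Add edge {2,6}.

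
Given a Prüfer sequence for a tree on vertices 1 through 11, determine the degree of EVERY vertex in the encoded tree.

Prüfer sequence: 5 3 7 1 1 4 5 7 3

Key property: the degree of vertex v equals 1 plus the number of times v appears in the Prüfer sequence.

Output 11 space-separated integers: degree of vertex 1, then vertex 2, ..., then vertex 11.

Answer: 3 1 3 2 3 1 3 1 1 1 1

Derivation:
p_1 = 5: count[5] becomes 1
p_2 = 3: count[3] becomes 1
p_3 = 7: count[7] becomes 1
p_4 = 1: count[1] becomes 1
p_5 = 1: count[1] becomes 2
p_6 = 4: count[4] becomes 1
p_7 = 5: count[5] becomes 2
p_8 = 7: count[7] becomes 2
p_9 = 3: count[3] becomes 2
Degrees (1 + count): deg[1]=1+2=3, deg[2]=1+0=1, deg[3]=1+2=3, deg[4]=1+1=2, deg[5]=1+2=3, deg[6]=1+0=1, deg[7]=1+2=3, deg[8]=1+0=1, deg[9]=1+0=1, deg[10]=1+0=1, deg[11]=1+0=1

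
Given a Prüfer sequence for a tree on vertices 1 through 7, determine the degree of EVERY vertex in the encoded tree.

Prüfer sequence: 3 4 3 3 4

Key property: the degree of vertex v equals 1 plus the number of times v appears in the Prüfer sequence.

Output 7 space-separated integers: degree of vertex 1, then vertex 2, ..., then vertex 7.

Answer: 1 1 4 3 1 1 1

Derivation:
p_1 = 3: count[3] becomes 1
p_2 = 4: count[4] becomes 1
p_3 = 3: count[3] becomes 2
p_4 = 3: count[3] becomes 3
p_5 = 4: count[4] becomes 2
Degrees (1 + count): deg[1]=1+0=1, deg[2]=1+0=1, deg[3]=1+3=4, deg[4]=1+2=3, deg[5]=1+0=1, deg[6]=1+0=1, deg[7]=1+0=1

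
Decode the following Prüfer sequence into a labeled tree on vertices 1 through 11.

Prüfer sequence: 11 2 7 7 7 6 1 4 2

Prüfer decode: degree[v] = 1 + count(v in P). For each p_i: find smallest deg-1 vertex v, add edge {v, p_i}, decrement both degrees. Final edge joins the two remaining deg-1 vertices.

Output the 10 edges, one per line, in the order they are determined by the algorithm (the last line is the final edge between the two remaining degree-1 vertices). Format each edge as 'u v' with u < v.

Initial degrees: {1:2, 2:3, 3:1, 4:2, 5:1, 6:2, 7:4, 8:1, 9:1, 10:1, 11:2}
Step 1: smallest deg-1 vertex = 3, p_1 = 11. Add edge {3,11}. Now deg[3]=0, deg[11]=1.
Step 2: smallest deg-1 vertex = 5, p_2 = 2. Add edge {2,5}. Now deg[5]=0, deg[2]=2.
Step 3: smallest deg-1 vertex = 8, p_3 = 7. Add edge {7,8}. Now deg[8]=0, deg[7]=3.
Step 4: smallest deg-1 vertex = 9, p_4 = 7. Add edge {7,9}. Now deg[9]=0, deg[7]=2.
Step 5: smallest deg-1 vertex = 10, p_5 = 7. Add edge {7,10}. Now deg[10]=0, deg[7]=1.
Step 6: smallest deg-1 vertex = 7, p_6 = 6. Add edge {6,7}. Now deg[7]=0, deg[6]=1.
Step 7: smallest deg-1 vertex = 6, p_7 = 1. Add edge {1,6}. Now deg[6]=0, deg[1]=1.
Step 8: smallest deg-1 vertex = 1, p_8 = 4. Add edge {1,4}. Now deg[1]=0, deg[4]=1.
Step 9: smallest deg-1 vertex = 4, p_9 = 2. Add edge {2,4}. Now deg[4]=0, deg[2]=1.
Final: two remaining deg-1 vertices are 2, 11. Add edge {2,11}.

Answer: 3 11
2 5
7 8
7 9
7 10
6 7
1 6
1 4
2 4
2 11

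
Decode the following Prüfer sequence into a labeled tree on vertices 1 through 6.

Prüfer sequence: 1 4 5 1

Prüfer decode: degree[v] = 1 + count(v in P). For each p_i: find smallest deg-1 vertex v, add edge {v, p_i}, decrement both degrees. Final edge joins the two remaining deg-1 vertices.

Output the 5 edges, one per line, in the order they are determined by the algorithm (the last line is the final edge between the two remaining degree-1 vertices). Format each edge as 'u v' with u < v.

Answer: 1 2
3 4
4 5
1 5
1 6

Derivation:
Initial degrees: {1:3, 2:1, 3:1, 4:2, 5:2, 6:1}
Step 1: smallest deg-1 vertex = 2, p_1 = 1. Add edge {1,2}. Now deg[2]=0, deg[1]=2.
Step 2: smallest deg-1 vertex = 3, p_2 = 4. Add edge {3,4}. Now deg[3]=0, deg[4]=1.
Step 3: smallest deg-1 vertex = 4, p_3 = 5. Add edge {4,5}. Now deg[4]=0, deg[5]=1.
Step 4: smallest deg-1 vertex = 5, p_4 = 1. Add edge {1,5}. Now deg[5]=0, deg[1]=1.
Final: two remaining deg-1 vertices are 1, 6. Add edge {1,6}.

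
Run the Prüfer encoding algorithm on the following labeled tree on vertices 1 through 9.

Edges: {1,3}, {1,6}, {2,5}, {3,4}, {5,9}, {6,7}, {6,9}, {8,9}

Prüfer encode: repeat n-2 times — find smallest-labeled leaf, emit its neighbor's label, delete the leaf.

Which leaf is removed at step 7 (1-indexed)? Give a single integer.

Step 1: current leaves = {2,4,7,8}. Remove leaf 2 (neighbor: 5).
Step 2: current leaves = {4,5,7,8}. Remove leaf 4 (neighbor: 3).
Step 3: current leaves = {3,5,7,8}. Remove leaf 3 (neighbor: 1).
Step 4: current leaves = {1,5,7,8}. Remove leaf 1 (neighbor: 6).
Step 5: current leaves = {5,7,8}. Remove leaf 5 (neighbor: 9).
Step 6: current leaves = {7,8}. Remove leaf 7 (neighbor: 6).
Step 7: current leaves = {6,8}. Remove leaf 6 (neighbor: 9).

Answer: 6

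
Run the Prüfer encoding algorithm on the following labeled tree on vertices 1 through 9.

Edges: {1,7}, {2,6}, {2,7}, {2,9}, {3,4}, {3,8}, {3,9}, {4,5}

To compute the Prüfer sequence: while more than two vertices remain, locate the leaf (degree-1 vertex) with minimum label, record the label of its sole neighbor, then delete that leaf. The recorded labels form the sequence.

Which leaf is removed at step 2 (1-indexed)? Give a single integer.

Answer: 5

Derivation:
Step 1: current leaves = {1,5,6,8}. Remove leaf 1 (neighbor: 7).
Step 2: current leaves = {5,6,7,8}. Remove leaf 5 (neighbor: 4).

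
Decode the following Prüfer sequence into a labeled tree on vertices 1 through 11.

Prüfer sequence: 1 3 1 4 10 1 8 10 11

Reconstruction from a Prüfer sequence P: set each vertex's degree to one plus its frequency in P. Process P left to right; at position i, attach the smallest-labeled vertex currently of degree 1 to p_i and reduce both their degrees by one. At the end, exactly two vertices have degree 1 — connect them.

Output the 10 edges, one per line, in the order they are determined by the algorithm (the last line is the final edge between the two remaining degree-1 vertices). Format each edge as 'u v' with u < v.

Answer: 1 2
3 5
1 3
4 6
4 10
1 7
1 8
8 10
9 11
10 11

Derivation:
Initial degrees: {1:4, 2:1, 3:2, 4:2, 5:1, 6:1, 7:1, 8:2, 9:1, 10:3, 11:2}
Step 1: smallest deg-1 vertex = 2, p_1 = 1. Add edge {1,2}. Now deg[2]=0, deg[1]=3.
Step 2: smallest deg-1 vertex = 5, p_2 = 3. Add edge {3,5}. Now deg[5]=0, deg[3]=1.
Step 3: smallest deg-1 vertex = 3, p_3 = 1. Add edge {1,3}. Now deg[3]=0, deg[1]=2.
Step 4: smallest deg-1 vertex = 6, p_4 = 4. Add edge {4,6}. Now deg[6]=0, deg[4]=1.
Step 5: smallest deg-1 vertex = 4, p_5 = 10. Add edge {4,10}. Now deg[4]=0, deg[10]=2.
Step 6: smallest deg-1 vertex = 7, p_6 = 1. Add edge {1,7}. Now deg[7]=0, deg[1]=1.
Step 7: smallest deg-1 vertex = 1, p_7 = 8. Add edge {1,8}. Now deg[1]=0, deg[8]=1.
Step 8: smallest deg-1 vertex = 8, p_8 = 10. Add edge {8,10}. Now deg[8]=0, deg[10]=1.
Step 9: smallest deg-1 vertex = 9, p_9 = 11. Add edge {9,11}. Now deg[9]=0, deg[11]=1.
Final: two remaining deg-1 vertices are 10, 11. Add edge {10,11}.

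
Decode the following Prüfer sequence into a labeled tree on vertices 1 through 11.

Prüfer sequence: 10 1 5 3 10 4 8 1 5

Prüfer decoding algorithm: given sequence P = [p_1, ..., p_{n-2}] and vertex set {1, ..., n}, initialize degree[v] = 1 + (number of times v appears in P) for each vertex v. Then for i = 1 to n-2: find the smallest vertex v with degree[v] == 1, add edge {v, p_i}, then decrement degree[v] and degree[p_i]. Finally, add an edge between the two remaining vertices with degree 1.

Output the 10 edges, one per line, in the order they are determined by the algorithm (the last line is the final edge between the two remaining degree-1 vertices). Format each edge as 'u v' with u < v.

Answer: 2 10
1 6
5 7
3 9
3 10
4 10
4 8
1 8
1 5
5 11

Derivation:
Initial degrees: {1:3, 2:1, 3:2, 4:2, 5:3, 6:1, 7:1, 8:2, 9:1, 10:3, 11:1}
Step 1: smallest deg-1 vertex = 2, p_1 = 10. Add edge {2,10}. Now deg[2]=0, deg[10]=2.
Step 2: smallest deg-1 vertex = 6, p_2 = 1. Add edge {1,6}. Now deg[6]=0, deg[1]=2.
Step 3: smallest deg-1 vertex = 7, p_3 = 5. Add edge {5,7}. Now deg[7]=0, deg[5]=2.
Step 4: smallest deg-1 vertex = 9, p_4 = 3. Add edge {3,9}. Now deg[9]=0, deg[3]=1.
Step 5: smallest deg-1 vertex = 3, p_5 = 10. Add edge {3,10}. Now deg[3]=0, deg[10]=1.
Step 6: smallest deg-1 vertex = 10, p_6 = 4. Add edge {4,10}. Now deg[10]=0, deg[4]=1.
Step 7: smallest deg-1 vertex = 4, p_7 = 8. Add edge {4,8}. Now deg[4]=0, deg[8]=1.
Step 8: smallest deg-1 vertex = 8, p_8 = 1. Add edge {1,8}. Now deg[8]=0, deg[1]=1.
Step 9: smallest deg-1 vertex = 1, p_9 = 5. Add edge {1,5}. Now deg[1]=0, deg[5]=1.
Final: two remaining deg-1 vertices are 5, 11. Add edge {5,11}.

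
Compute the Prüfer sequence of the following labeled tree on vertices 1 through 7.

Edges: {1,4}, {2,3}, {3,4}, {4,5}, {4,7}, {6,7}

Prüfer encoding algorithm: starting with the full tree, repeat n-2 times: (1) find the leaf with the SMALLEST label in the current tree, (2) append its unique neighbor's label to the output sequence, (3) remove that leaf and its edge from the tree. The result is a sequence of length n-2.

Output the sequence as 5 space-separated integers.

Answer: 4 3 4 4 7

Derivation:
Step 1: leaves = {1,2,5,6}. Remove smallest leaf 1, emit neighbor 4.
Step 2: leaves = {2,5,6}. Remove smallest leaf 2, emit neighbor 3.
Step 3: leaves = {3,5,6}. Remove smallest leaf 3, emit neighbor 4.
Step 4: leaves = {5,6}. Remove smallest leaf 5, emit neighbor 4.
Step 5: leaves = {4,6}. Remove smallest leaf 4, emit neighbor 7.
Done: 2 vertices remain (6, 7). Sequence = [4 3 4 4 7]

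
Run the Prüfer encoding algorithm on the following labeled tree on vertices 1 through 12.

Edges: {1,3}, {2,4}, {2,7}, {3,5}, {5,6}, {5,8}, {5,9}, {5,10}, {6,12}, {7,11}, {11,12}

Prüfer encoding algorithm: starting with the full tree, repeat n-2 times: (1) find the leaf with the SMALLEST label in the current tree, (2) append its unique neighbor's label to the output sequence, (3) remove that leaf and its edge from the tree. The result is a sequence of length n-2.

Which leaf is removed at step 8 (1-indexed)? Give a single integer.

Step 1: current leaves = {1,4,8,9,10}. Remove leaf 1 (neighbor: 3).
Step 2: current leaves = {3,4,8,9,10}. Remove leaf 3 (neighbor: 5).
Step 3: current leaves = {4,8,9,10}. Remove leaf 4 (neighbor: 2).
Step 4: current leaves = {2,8,9,10}. Remove leaf 2 (neighbor: 7).
Step 5: current leaves = {7,8,9,10}. Remove leaf 7 (neighbor: 11).
Step 6: current leaves = {8,9,10,11}. Remove leaf 8 (neighbor: 5).
Step 7: current leaves = {9,10,11}. Remove leaf 9 (neighbor: 5).
Step 8: current leaves = {10,11}. Remove leaf 10 (neighbor: 5).

Answer: 10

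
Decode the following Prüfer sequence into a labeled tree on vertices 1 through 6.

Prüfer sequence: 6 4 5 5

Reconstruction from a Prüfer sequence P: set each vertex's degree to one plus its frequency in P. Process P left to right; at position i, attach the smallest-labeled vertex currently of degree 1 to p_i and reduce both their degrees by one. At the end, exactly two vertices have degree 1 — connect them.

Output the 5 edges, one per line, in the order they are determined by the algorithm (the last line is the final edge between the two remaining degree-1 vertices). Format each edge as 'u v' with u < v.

Answer: 1 6
2 4
3 5
4 5
5 6

Derivation:
Initial degrees: {1:1, 2:1, 3:1, 4:2, 5:3, 6:2}
Step 1: smallest deg-1 vertex = 1, p_1 = 6. Add edge {1,6}. Now deg[1]=0, deg[6]=1.
Step 2: smallest deg-1 vertex = 2, p_2 = 4. Add edge {2,4}. Now deg[2]=0, deg[4]=1.
Step 3: smallest deg-1 vertex = 3, p_3 = 5. Add edge {3,5}. Now deg[3]=0, deg[5]=2.
Step 4: smallest deg-1 vertex = 4, p_4 = 5. Add edge {4,5}. Now deg[4]=0, deg[5]=1.
Final: two remaining deg-1 vertices are 5, 6. Add edge {5,6}.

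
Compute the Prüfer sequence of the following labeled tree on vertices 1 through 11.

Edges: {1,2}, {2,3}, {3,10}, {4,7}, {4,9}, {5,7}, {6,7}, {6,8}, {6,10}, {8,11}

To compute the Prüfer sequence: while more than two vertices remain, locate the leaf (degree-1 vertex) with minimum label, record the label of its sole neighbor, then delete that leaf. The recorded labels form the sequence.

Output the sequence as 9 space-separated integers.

Step 1: leaves = {1,5,9,11}. Remove smallest leaf 1, emit neighbor 2.
Step 2: leaves = {2,5,9,11}. Remove smallest leaf 2, emit neighbor 3.
Step 3: leaves = {3,5,9,11}. Remove smallest leaf 3, emit neighbor 10.
Step 4: leaves = {5,9,10,11}. Remove smallest leaf 5, emit neighbor 7.
Step 5: leaves = {9,10,11}. Remove smallest leaf 9, emit neighbor 4.
Step 6: leaves = {4,10,11}. Remove smallest leaf 4, emit neighbor 7.
Step 7: leaves = {7,10,11}. Remove smallest leaf 7, emit neighbor 6.
Step 8: leaves = {10,11}. Remove smallest leaf 10, emit neighbor 6.
Step 9: leaves = {6,11}. Remove smallest leaf 6, emit neighbor 8.
Done: 2 vertices remain (8, 11). Sequence = [2 3 10 7 4 7 6 6 8]

Answer: 2 3 10 7 4 7 6 6 8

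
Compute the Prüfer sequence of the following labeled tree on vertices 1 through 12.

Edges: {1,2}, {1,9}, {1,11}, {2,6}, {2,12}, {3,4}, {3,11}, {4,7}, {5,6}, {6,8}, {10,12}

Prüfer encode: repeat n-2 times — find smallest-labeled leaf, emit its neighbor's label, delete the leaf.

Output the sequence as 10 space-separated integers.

Step 1: leaves = {5,7,8,9,10}. Remove smallest leaf 5, emit neighbor 6.
Step 2: leaves = {7,8,9,10}. Remove smallest leaf 7, emit neighbor 4.
Step 3: leaves = {4,8,9,10}. Remove smallest leaf 4, emit neighbor 3.
Step 4: leaves = {3,8,9,10}. Remove smallest leaf 3, emit neighbor 11.
Step 5: leaves = {8,9,10,11}. Remove smallest leaf 8, emit neighbor 6.
Step 6: leaves = {6,9,10,11}. Remove smallest leaf 6, emit neighbor 2.
Step 7: leaves = {9,10,11}. Remove smallest leaf 9, emit neighbor 1.
Step 8: leaves = {10,11}. Remove smallest leaf 10, emit neighbor 12.
Step 9: leaves = {11,12}. Remove smallest leaf 11, emit neighbor 1.
Step 10: leaves = {1,12}. Remove smallest leaf 1, emit neighbor 2.
Done: 2 vertices remain (2, 12). Sequence = [6 4 3 11 6 2 1 12 1 2]

Answer: 6 4 3 11 6 2 1 12 1 2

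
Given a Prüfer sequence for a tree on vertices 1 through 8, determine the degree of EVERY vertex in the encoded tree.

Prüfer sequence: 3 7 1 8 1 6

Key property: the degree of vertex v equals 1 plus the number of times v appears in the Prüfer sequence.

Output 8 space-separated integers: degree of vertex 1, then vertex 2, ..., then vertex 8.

p_1 = 3: count[3] becomes 1
p_2 = 7: count[7] becomes 1
p_3 = 1: count[1] becomes 1
p_4 = 8: count[8] becomes 1
p_5 = 1: count[1] becomes 2
p_6 = 6: count[6] becomes 1
Degrees (1 + count): deg[1]=1+2=3, deg[2]=1+0=1, deg[3]=1+1=2, deg[4]=1+0=1, deg[5]=1+0=1, deg[6]=1+1=2, deg[7]=1+1=2, deg[8]=1+1=2

Answer: 3 1 2 1 1 2 2 2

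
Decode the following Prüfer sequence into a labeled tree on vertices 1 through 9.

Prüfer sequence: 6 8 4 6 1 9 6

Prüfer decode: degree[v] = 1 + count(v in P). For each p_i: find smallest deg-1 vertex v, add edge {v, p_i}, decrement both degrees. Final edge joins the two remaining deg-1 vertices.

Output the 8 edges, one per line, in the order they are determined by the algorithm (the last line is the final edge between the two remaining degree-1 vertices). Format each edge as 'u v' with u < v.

Initial degrees: {1:2, 2:1, 3:1, 4:2, 5:1, 6:4, 7:1, 8:2, 9:2}
Step 1: smallest deg-1 vertex = 2, p_1 = 6. Add edge {2,6}. Now deg[2]=0, deg[6]=3.
Step 2: smallest deg-1 vertex = 3, p_2 = 8. Add edge {3,8}. Now deg[3]=0, deg[8]=1.
Step 3: smallest deg-1 vertex = 5, p_3 = 4. Add edge {4,5}. Now deg[5]=0, deg[4]=1.
Step 4: smallest deg-1 vertex = 4, p_4 = 6. Add edge {4,6}. Now deg[4]=0, deg[6]=2.
Step 5: smallest deg-1 vertex = 7, p_5 = 1. Add edge {1,7}. Now deg[7]=0, deg[1]=1.
Step 6: smallest deg-1 vertex = 1, p_6 = 9. Add edge {1,9}. Now deg[1]=0, deg[9]=1.
Step 7: smallest deg-1 vertex = 8, p_7 = 6. Add edge {6,8}. Now deg[8]=0, deg[6]=1.
Final: two remaining deg-1 vertices are 6, 9. Add edge {6,9}.

Answer: 2 6
3 8
4 5
4 6
1 7
1 9
6 8
6 9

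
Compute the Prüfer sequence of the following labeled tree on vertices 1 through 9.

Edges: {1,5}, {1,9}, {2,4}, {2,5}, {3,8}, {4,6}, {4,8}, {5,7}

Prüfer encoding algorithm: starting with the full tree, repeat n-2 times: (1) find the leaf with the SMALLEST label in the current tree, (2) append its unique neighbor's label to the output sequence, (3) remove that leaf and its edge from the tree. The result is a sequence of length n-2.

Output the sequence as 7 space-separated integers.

Step 1: leaves = {3,6,7,9}. Remove smallest leaf 3, emit neighbor 8.
Step 2: leaves = {6,7,8,9}. Remove smallest leaf 6, emit neighbor 4.
Step 3: leaves = {7,8,9}. Remove smallest leaf 7, emit neighbor 5.
Step 4: leaves = {8,9}. Remove smallest leaf 8, emit neighbor 4.
Step 5: leaves = {4,9}. Remove smallest leaf 4, emit neighbor 2.
Step 6: leaves = {2,9}. Remove smallest leaf 2, emit neighbor 5.
Step 7: leaves = {5,9}. Remove smallest leaf 5, emit neighbor 1.
Done: 2 vertices remain (1, 9). Sequence = [8 4 5 4 2 5 1]

Answer: 8 4 5 4 2 5 1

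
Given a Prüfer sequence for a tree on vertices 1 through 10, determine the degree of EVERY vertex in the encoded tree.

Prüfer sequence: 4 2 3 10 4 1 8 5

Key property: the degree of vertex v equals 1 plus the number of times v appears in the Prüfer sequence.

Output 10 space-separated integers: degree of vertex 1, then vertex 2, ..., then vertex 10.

p_1 = 4: count[4] becomes 1
p_2 = 2: count[2] becomes 1
p_3 = 3: count[3] becomes 1
p_4 = 10: count[10] becomes 1
p_5 = 4: count[4] becomes 2
p_6 = 1: count[1] becomes 1
p_7 = 8: count[8] becomes 1
p_8 = 5: count[5] becomes 1
Degrees (1 + count): deg[1]=1+1=2, deg[2]=1+1=2, deg[3]=1+1=2, deg[4]=1+2=3, deg[5]=1+1=2, deg[6]=1+0=1, deg[7]=1+0=1, deg[8]=1+1=2, deg[9]=1+0=1, deg[10]=1+1=2

Answer: 2 2 2 3 2 1 1 2 1 2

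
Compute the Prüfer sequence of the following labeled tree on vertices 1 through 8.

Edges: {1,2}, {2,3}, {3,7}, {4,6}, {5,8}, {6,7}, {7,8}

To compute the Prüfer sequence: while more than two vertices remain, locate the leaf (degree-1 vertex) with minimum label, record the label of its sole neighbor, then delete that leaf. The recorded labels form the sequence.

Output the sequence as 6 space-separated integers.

Answer: 2 3 7 6 8 7

Derivation:
Step 1: leaves = {1,4,5}. Remove smallest leaf 1, emit neighbor 2.
Step 2: leaves = {2,4,5}. Remove smallest leaf 2, emit neighbor 3.
Step 3: leaves = {3,4,5}. Remove smallest leaf 3, emit neighbor 7.
Step 4: leaves = {4,5}. Remove smallest leaf 4, emit neighbor 6.
Step 5: leaves = {5,6}. Remove smallest leaf 5, emit neighbor 8.
Step 6: leaves = {6,8}. Remove smallest leaf 6, emit neighbor 7.
Done: 2 vertices remain (7, 8). Sequence = [2 3 7 6 8 7]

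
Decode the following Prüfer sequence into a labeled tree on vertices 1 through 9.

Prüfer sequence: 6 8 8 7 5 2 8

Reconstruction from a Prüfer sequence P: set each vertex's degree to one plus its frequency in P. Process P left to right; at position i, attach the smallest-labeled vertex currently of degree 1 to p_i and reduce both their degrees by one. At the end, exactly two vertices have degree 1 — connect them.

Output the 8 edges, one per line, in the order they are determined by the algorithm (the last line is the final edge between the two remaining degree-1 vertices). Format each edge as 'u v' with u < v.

Initial degrees: {1:1, 2:2, 3:1, 4:1, 5:2, 6:2, 7:2, 8:4, 9:1}
Step 1: smallest deg-1 vertex = 1, p_1 = 6. Add edge {1,6}. Now deg[1]=0, deg[6]=1.
Step 2: smallest deg-1 vertex = 3, p_2 = 8. Add edge {3,8}. Now deg[3]=0, deg[8]=3.
Step 3: smallest deg-1 vertex = 4, p_3 = 8. Add edge {4,8}. Now deg[4]=0, deg[8]=2.
Step 4: smallest deg-1 vertex = 6, p_4 = 7. Add edge {6,7}. Now deg[6]=0, deg[7]=1.
Step 5: smallest deg-1 vertex = 7, p_5 = 5. Add edge {5,7}. Now deg[7]=0, deg[5]=1.
Step 6: smallest deg-1 vertex = 5, p_6 = 2. Add edge {2,5}. Now deg[5]=0, deg[2]=1.
Step 7: smallest deg-1 vertex = 2, p_7 = 8. Add edge {2,8}. Now deg[2]=0, deg[8]=1.
Final: two remaining deg-1 vertices are 8, 9. Add edge {8,9}.

Answer: 1 6
3 8
4 8
6 7
5 7
2 5
2 8
8 9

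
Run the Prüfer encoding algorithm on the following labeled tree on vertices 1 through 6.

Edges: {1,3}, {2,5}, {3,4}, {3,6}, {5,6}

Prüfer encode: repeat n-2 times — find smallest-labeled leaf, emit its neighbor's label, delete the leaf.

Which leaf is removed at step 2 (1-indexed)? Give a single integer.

Answer: 2

Derivation:
Step 1: current leaves = {1,2,4}. Remove leaf 1 (neighbor: 3).
Step 2: current leaves = {2,4}. Remove leaf 2 (neighbor: 5).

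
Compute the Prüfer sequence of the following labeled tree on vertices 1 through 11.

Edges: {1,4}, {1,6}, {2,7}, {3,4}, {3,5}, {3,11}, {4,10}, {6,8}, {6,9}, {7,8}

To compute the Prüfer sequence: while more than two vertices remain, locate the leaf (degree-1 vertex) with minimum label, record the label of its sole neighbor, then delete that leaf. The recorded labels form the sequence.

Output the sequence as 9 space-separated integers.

Answer: 7 3 8 6 6 1 4 4 3

Derivation:
Step 1: leaves = {2,5,9,10,11}. Remove smallest leaf 2, emit neighbor 7.
Step 2: leaves = {5,7,9,10,11}. Remove smallest leaf 5, emit neighbor 3.
Step 3: leaves = {7,9,10,11}. Remove smallest leaf 7, emit neighbor 8.
Step 4: leaves = {8,9,10,11}. Remove smallest leaf 8, emit neighbor 6.
Step 5: leaves = {9,10,11}. Remove smallest leaf 9, emit neighbor 6.
Step 6: leaves = {6,10,11}. Remove smallest leaf 6, emit neighbor 1.
Step 7: leaves = {1,10,11}. Remove smallest leaf 1, emit neighbor 4.
Step 8: leaves = {10,11}. Remove smallest leaf 10, emit neighbor 4.
Step 9: leaves = {4,11}. Remove smallest leaf 4, emit neighbor 3.
Done: 2 vertices remain (3, 11). Sequence = [7 3 8 6 6 1 4 4 3]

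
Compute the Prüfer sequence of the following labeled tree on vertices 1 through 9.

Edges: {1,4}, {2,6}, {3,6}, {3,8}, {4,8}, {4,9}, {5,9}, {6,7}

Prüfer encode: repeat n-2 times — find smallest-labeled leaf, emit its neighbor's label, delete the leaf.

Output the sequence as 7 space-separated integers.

Step 1: leaves = {1,2,5,7}. Remove smallest leaf 1, emit neighbor 4.
Step 2: leaves = {2,5,7}. Remove smallest leaf 2, emit neighbor 6.
Step 3: leaves = {5,7}. Remove smallest leaf 5, emit neighbor 9.
Step 4: leaves = {7,9}. Remove smallest leaf 7, emit neighbor 6.
Step 5: leaves = {6,9}. Remove smallest leaf 6, emit neighbor 3.
Step 6: leaves = {3,9}. Remove smallest leaf 3, emit neighbor 8.
Step 7: leaves = {8,9}. Remove smallest leaf 8, emit neighbor 4.
Done: 2 vertices remain (4, 9). Sequence = [4 6 9 6 3 8 4]

Answer: 4 6 9 6 3 8 4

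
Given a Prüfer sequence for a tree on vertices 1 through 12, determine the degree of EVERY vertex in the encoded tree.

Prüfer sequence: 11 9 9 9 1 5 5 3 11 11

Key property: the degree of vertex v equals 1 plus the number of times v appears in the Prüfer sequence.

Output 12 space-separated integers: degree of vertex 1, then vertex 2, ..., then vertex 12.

Answer: 2 1 2 1 3 1 1 1 4 1 4 1

Derivation:
p_1 = 11: count[11] becomes 1
p_2 = 9: count[9] becomes 1
p_3 = 9: count[9] becomes 2
p_4 = 9: count[9] becomes 3
p_5 = 1: count[1] becomes 1
p_6 = 5: count[5] becomes 1
p_7 = 5: count[5] becomes 2
p_8 = 3: count[3] becomes 1
p_9 = 11: count[11] becomes 2
p_10 = 11: count[11] becomes 3
Degrees (1 + count): deg[1]=1+1=2, deg[2]=1+0=1, deg[3]=1+1=2, deg[4]=1+0=1, deg[5]=1+2=3, deg[6]=1+0=1, deg[7]=1+0=1, deg[8]=1+0=1, deg[9]=1+3=4, deg[10]=1+0=1, deg[11]=1+3=4, deg[12]=1+0=1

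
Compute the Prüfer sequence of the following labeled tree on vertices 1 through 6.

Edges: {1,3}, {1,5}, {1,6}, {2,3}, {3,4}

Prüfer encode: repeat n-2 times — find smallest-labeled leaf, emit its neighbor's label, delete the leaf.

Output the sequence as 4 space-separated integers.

Answer: 3 3 1 1

Derivation:
Step 1: leaves = {2,4,5,6}. Remove smallest leaf 2, emit neighbor 3.
Step 2: leaves = {4,5,6}. Remove smallest leaf 4, emit neighbor 3.
Step 3: leaves = {3,5,6}. Remove smallest leaf 3, emit neighbor 1.
Step 4: leaves = {5,6}. Remove smallest leaf 5, emit neighbor 1.
Done: 2 vertices remain (1, 6). Sequence = [3 3 1 1]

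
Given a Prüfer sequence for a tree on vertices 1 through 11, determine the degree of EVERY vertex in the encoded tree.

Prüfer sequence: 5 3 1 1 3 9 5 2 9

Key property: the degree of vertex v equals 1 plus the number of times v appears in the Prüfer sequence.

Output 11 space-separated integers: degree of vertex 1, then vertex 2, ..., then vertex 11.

p_1 = 5: count[5] becomes 1
p_2 = 3: count[3] becomes 1
p_3 = 1: count[1] becomes 1
p_4 = 1: count[1] becomes 2
p_5 = 3: count[3] becomes 2
p_6 = 9: count[9] becomes 1
p_7 = 5: count[5] becomes 2
p_8 = 2: count[2] becomes 1
p_9 = 9: count[9] becomes 2
Degrees (1 + count): deg[1]=1+2=3, deg[2]=1+1=2, deg[3]=1+2=3, deg[4]=1+0=1, deg[5]=1+2=3, deg[6]=1+0=1, deg[7]=1+0=1, deg[8]=1+0=1, deg[9]=1+2=3, deg[10]=1+0=1, deg[11]=1+0=1

Answer: 3 2 3 1 3 1 1 1 3 1 1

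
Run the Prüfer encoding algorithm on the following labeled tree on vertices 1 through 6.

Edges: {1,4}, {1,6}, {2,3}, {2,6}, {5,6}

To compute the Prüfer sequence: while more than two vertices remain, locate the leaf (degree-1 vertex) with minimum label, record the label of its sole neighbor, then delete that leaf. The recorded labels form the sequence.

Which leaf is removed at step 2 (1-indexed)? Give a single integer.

Answer: 2

Derivation:
Step 1: current leaves = {3,4,5}. Remove leaf 3 (neighbor: 2).
Step 2: current leaves = {2,4,5}. Remove leaf 2 (neighbor: 6).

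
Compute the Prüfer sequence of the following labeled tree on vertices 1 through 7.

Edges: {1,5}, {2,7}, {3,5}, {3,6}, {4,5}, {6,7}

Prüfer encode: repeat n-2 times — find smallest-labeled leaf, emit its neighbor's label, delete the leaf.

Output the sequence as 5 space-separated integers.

Answer: 5 7 5 3 6

Derivation:
Step 1: leaves = {1,2,4}. Remove smallest leaf 1, emit neighbor 5.
Step 2: leaves = {2,4}. Remove smallest leaf 2, emit neighbor 7.
Step 3: leaves = {4,7}. Remove smallest leaf 4, emit neighbor 5.
Step 4: leaves = {5,7}. Remove smallest leaf 5, emit neighbor 3.
Step 5: leaves = {3,7}. Remove smallest leaf 3, emit neighbor 6.
Done: 2 vertices remain (6, 7). Sequence = [5 7 5 3 6]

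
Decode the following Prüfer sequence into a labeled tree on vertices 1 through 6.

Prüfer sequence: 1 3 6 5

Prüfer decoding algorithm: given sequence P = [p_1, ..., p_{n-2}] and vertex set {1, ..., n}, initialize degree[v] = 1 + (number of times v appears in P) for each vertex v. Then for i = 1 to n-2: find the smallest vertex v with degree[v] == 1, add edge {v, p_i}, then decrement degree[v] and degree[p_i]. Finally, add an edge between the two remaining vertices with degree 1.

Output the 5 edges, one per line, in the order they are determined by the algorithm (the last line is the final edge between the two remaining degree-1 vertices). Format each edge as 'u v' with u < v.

Initial degrees: {1:2, 2:1, 3:2, 4:1, 5:2, 6:2}
Step 1: smallest deg-1 vertex = 2, p_1 = 1. Add edge {1,2}. Now deg[2]=0, deg[1]=1.
Step 2: smallest deg-1 vertex = 1, p_2 = 3. Add edge {1,3}. Now deg[1]=0, deg[3]=1.
Step 3: smallest deg-1 vertex = 3, p_3 = 6. Add edge {3,6}. Now deg[3]=0, deg[6]=1.
Step 4: smallest deg-1 vertex = 4, p_4 = 5. Add edge {4,5}. Now deg[4]=0, deg[5]=1.
Final: two remaining deg-1 vertices are 5, 6. Add edge {5,6}.

Answer: 1 2
1 3
3 6
4 5
5 6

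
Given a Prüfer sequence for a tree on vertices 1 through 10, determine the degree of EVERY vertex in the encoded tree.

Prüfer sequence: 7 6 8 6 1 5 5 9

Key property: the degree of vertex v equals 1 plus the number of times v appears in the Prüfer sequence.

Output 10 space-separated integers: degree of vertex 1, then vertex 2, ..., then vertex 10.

Answer: 2 1 1 1 3 3 2 2 2 1

Derivation:
p_1 = 7: count[7] becomes 1
p_2 = 6: count[6] becomes 1
p_3 = 8: count[8] becomes 1
p_4 = 6: count[6] becomes 2
p_5 = 1: count[1] becomes 1
p_6 = 5: count[5] becomes 1
p_7 = 5: count[5] becomes 2
p_8 = 9: count[9] becomes 1
Degrees (1 + count): deg[1]=1+1=2, deg[2]=1+0=1, deg[3]=1+0=1, deg[4]=1+0=1, deg[5]=1+2=3, deg[6]=1+2=3, deg[7]=1+1=2, deg[8]=1+1=2, deg[9]=1+1=2, deg[10]=1+0=1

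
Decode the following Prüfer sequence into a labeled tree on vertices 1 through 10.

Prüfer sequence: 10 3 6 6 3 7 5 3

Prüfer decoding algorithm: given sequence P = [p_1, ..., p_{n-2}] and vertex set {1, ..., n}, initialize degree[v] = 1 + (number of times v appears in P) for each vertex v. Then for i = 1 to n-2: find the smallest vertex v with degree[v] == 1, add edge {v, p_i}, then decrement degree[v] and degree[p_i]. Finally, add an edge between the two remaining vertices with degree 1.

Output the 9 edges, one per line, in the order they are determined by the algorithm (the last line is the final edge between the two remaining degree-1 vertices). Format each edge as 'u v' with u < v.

Initial degrees: {1:1, 2:1, 3:4, 4:1, 5:2, 6:3, 7:2, 8:1, 9:1, 10:2}
Step 1: smallest deg-1 vertex = 1, p_1 = 10. Add edge {1,10}. Now deg[1]=0, deg[10]=1.
Step 2: smallest deg-1 vertex = 2, p_2 = 3. Add edge {2,3}. Now deg[2]=0, deg[3]=3.
Step 3: smallest deg-1 vertex = 4, p_3 = 6. Add edge {4,6}. Now deg[4]=0, deg[6]=2.
Step 4: smallest deg-1 vertex = 8, p_4 = 6. Add edge {6,8}. Now deg[8]=0, deg[6]=1.
Step 5: smallest deg-1 vertex = 6, p_5 = 3. Add edge {3,6}. Now deg[6]=0, deg[3]=2.
Step 6: smallest deg-1 vertex = 9, p_6 = 7. Add edge {7,9}. Now deg[9]=0, deg[7]=1.
Step 7: smallest deg-1 vertex = 7, p_7 = 5. Add edge {5,7}. Now deg[7]=0, deg[5]=1.
Step 8: smallest deg-1 vertex = 5, p_8 = 3. Add edge {3,5}. Now deg[5]=0, deg[3]=1.
Final: two remaining deg-1 vertices are 3, 10. Add edge {3,10}.

Answer: 1 10
2 3
4 6
6 8
3 6
7 9
5 7
3 5
3 10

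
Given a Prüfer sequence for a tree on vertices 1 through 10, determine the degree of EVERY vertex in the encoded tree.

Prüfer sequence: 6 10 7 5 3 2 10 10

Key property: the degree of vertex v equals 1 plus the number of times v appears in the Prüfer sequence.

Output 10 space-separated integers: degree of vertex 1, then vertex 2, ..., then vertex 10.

p_1 = 6: count[6] becomes 1
p_2 = 10: count[10] becomes 1
p_3 = 7: count[7] becomes 1
p_4 = 5: count[5] becomes 1
p_5 = 3: count[3] becomes 1
p_6 = 2: count[2] becomes 1
p_7 = 10: count[10] becomes 2
p_8 = 10: count[10] becomes 3
Degrees (1 + count): deg[1]=1+0=1, deg[2]=1+1=2, deg[3]=1+1=2, deg[4]=1+0=1, deg[5]=1+1=2, deg[6]=1+1=2, deg[7]=1+1=2, deg[8]=1+0=1, deg[9]=1+0=1, deg[10]=1+3=4

Answer: 1 2 2 1 2 2 2 1 1 4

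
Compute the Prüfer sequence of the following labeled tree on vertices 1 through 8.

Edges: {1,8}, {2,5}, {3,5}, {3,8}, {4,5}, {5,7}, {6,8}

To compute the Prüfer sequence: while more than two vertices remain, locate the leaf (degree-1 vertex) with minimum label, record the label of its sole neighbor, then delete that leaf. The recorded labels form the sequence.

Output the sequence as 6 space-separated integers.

Answer: 8 5 5 8 5 3

Derivation:
Step 1: leaves = {1,2,4,6,7}. Remove smallest leaf 1, emit neighbor 8.
Step 2: leaves = {2,4,6,7}. Remove smallest leaf 2, emit neighbor 5.
Step 3: leaves = {4,6,7}. Remove smallest leaf 4, emit neighbor 5.
Step 4: leaves = {6,7}. Remove smallest leaf 6, emit neighbor 8.
Step 5: leaves = {7,8}. Remove smallest leaf 7, emit neighbor 5.
Step 6: leaves = {5,8}. Remove smallest leaf 5, emit neighbor 3.
Done: 2 vertices remain (3, 8). Sequence = [8 5 5 8 5 3]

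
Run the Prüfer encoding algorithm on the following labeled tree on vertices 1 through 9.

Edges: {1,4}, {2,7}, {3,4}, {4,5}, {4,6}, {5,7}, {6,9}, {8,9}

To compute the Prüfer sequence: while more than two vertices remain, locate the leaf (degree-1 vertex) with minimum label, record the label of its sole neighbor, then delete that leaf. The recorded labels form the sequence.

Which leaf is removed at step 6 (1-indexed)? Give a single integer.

Step 1: current leaves = {1,2,3,8}. Remove leaf 1 (neighbor: 4).
Step 2: current leaves = {2,3,8}. Remove leaf 2 (neighbor: 7).
Step 3: current leaves = {3,7,8}. Remove leaf 3 (neighbor: 4).
Step 4: current leaves = {7,8}. Remove leaf 7 (neighbor: 5).
Step 5: current leaves = {5,8}. Remove leaf 5 (neighbor: 4).
Step 6: current leaves = {4,8}. Remove leaf 4 (neighbor: 6).

Answer: 4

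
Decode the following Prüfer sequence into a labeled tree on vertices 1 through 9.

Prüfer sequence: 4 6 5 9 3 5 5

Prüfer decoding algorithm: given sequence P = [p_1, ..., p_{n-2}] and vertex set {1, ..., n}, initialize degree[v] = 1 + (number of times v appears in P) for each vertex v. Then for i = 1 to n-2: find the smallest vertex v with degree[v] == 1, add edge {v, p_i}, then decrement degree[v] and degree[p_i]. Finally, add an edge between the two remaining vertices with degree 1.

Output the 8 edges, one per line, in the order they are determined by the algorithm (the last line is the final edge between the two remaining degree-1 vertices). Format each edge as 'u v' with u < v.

Initial degrees: {1:1, 2:1, 3:2, 4:2, 5:4, 6:2, 7:1, 8:1, 9:2}
Step 1: smallest deg-1 vertex = 1, p_1 = 4. Add edge {1,4}. Now deg[1]=0, deg[4]=1.
Step 2: smallest deg-1 vertex = 2, p_2 = 6. Add edge {2,6}. Now deg[2]=0, deg[6]=1.
Step 3: smallest deg-1 vertex = 4, p_3 = 5. Add edge {4,5}. Now deg[4]=0, deg[5]=3.
Step 4: smallest deg-1 vertex = 6, p_4 = 9. Add edge {6,9}. Now deg[6]=0, deg[9]=1.
Step 5: smallest deg-1 vertex = 7, p_5 = 3. Add edge {3,7}. Now deg[7]=0, deg[3]=1.
Step 6: smallest deg-1 vertex = 3, p_6 = 5. Add edge {3,5}. Now deg[3]=0, deg[5]=2.
Step 7: smallest deg-1 vertex = 8, p_7 = 5. Add edge {5,8}. Now deg[8]=0, deg[5]=1.
Final: two remaining deg-1 vertices are 5, 9. Add edge {5,9}.

Answer: 1 4
2 6
4 5
6 9
3 7
3 5
5 8
5 9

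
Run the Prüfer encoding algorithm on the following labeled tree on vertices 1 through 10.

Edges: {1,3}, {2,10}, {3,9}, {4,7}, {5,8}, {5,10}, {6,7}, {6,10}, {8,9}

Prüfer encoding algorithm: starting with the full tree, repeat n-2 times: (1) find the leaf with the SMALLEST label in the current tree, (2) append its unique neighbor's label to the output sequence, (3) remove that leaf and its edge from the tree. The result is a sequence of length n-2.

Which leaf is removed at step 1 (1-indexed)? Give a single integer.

Answer: 1

Derivation:
Step 1: current leaves = {1,2,4}. Remove leaf 1 (neighbor: 3).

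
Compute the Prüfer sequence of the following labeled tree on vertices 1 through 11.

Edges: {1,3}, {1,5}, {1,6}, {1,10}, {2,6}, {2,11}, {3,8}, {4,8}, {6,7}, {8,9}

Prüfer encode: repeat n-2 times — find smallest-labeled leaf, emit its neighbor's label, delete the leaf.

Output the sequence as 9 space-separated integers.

Answer: 8 1 6 8 3 1 1 6 2

Derivation:
Step 1: leaves = {4,5,7,9,10,11}. Remove smallest leaf 4, emit neighbor 8.
Step 2: leaves = {5,7,9,10,11}. Remove smallest leaf 5, emit neighbor 1.
Step 3: leaves = {7,9,10,11}. Remove smallest leaf 7, emit neighbor 6.
Step 4: leaves = {9,10,11}. Remove smallest leaf 9, emit neighbor 8.
Step 5: leaves = {8,10,11}. Remove smallest leaf 8, emit neighbor 3.
Step 6: leaves = {3,10,11}. Remove smallest leaf 3, emit neighbor 1.
Step 7: leaves = {10,11}. Remove smallest leaf 10, emit neighbor 1.
Step 8: leaves = {1,11}. Remove smallest leaf 1, emit neighbor 6.
Step 9: leaves = {6,11}. Remove smallest leaf 6, emit neighbor 2.
Done: 2 vertices remain (2, 11). Sequence = [8 1 6 8 3 1 1 6 2]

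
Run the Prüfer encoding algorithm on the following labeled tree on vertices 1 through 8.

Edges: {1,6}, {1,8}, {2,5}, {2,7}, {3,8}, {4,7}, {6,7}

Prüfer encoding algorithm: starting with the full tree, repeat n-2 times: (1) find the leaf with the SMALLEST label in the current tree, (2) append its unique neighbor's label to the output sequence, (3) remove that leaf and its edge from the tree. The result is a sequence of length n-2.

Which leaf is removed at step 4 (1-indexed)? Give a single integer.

Step 1: current leaves = {3,4,5}. Remove leaf 3 (neighbor: 8).
Step 2: current leaves = {4,5,8}. Remove leaf 4 (neighbor: 7).
Step 3: current leaves = {5,8}. Remove leaf 5 (neighbor: 2).
Step 4: current leaves = {2,8}. Remove leaf 2 (neighbor: 7).

Answer: 2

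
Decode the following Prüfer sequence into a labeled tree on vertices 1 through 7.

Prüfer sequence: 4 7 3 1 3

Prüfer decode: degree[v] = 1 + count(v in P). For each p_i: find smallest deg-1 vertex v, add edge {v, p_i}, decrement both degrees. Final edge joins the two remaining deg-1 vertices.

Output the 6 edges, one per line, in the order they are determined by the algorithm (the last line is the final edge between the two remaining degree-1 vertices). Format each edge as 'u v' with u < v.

Answer: 2 4
4 7
3 5
1 6
1 3
3 7

Derivation:
Initial degrees: {1:2, 2:1, 3:3, 4:2, 5:1, 6:1, 7:2}
Step 1: smallest deg-1 vertex = 2, p_1 = 4. Add edge {2,4}. Now deg[2]=0, deg[4]=1.
Step 2: smallest deg-1 vertex = 4, p_2 = 7. Add edge {4,7}. Now deg[4]=0, deg[7]=1.
Step 3: smallest deg-1 vertex = 5, p_3 = 3. Add edge {3,5}. Now deg[5]=0, deg[3]=2.
Step 4: smallest deg-1 vertex = 6, p_4 = 1. Add edge {1,6}. Now deg[6]=0, deg[1]=1.
Step 5: smallest deg-1 vertex = 1, p_5 = 3. Add edge {1,3}. Now deg[1]=0, deg[3]=1.
Final: two remaining deg-1 vertices are 3, 7. Add edge {3,7}.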